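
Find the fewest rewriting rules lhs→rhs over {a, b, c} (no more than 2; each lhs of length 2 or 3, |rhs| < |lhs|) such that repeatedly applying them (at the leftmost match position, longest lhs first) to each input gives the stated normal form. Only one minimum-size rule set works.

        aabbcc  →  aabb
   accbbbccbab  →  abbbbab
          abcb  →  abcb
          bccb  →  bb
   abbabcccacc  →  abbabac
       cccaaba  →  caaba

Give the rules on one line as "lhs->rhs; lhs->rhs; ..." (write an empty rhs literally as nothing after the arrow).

cac->a; cc->

  | aabbcc => aabb
  | accbbbccbab => abbbccbab => abbbbab
  | abcb
  | bccb => bb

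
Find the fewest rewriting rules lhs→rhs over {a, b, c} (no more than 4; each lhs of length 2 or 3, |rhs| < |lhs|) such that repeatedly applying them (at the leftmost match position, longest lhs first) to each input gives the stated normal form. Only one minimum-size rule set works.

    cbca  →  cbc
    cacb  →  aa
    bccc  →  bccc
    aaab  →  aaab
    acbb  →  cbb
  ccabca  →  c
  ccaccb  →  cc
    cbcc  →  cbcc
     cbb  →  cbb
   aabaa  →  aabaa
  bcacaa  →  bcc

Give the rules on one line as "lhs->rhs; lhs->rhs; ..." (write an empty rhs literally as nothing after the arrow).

ac->c; ca->c; ccb->aa

  | cbca => cbc
  | cacb => ccb => aa
  | bccc
  | aaab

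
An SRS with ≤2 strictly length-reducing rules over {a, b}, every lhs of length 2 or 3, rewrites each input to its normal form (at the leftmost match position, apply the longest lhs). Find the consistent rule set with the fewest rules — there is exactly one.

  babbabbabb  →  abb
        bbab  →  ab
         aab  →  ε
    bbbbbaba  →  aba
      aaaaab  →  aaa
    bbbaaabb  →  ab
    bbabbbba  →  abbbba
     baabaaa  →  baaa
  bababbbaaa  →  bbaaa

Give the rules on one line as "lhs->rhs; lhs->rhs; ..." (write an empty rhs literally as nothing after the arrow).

aab->; bab->ab

  | babbabbabb => abbabbabb => ababbabb => aabbabb => babb => abb
  | bbab => bab => ab
  | aab => ε
  | bbbbbaba => bbbbaba => bbbaba => bbaba => baba => aba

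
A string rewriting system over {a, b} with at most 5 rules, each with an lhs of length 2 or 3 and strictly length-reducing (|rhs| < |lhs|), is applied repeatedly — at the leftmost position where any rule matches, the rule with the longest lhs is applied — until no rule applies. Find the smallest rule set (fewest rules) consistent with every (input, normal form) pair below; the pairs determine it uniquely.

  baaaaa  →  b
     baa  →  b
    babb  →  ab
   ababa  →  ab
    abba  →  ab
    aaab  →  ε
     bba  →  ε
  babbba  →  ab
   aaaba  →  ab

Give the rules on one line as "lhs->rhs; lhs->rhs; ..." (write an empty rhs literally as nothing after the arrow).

aa->; aaa->ab; ba->b; bb->a

  | baaaaa => baaaa => baaa => baa => ba => b
  | baa => ba => b
  | babb => bbb => ab
  | ababa => abba => aaa => ab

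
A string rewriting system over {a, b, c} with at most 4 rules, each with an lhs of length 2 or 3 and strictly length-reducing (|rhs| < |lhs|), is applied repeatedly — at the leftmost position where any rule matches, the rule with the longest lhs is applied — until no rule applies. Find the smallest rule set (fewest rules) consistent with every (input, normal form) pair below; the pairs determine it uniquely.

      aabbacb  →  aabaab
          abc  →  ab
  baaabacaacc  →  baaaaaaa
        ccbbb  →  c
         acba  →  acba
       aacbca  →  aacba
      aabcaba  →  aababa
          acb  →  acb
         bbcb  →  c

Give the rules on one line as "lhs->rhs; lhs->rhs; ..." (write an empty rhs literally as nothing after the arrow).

  | aabbacb => aabaab
  | abc => ab
  | baaabacaacc => baaaaaaacc => baaaaaaa
  | ccbbb => bbb => c

bac->aa; bbb->c; bc->b; cc->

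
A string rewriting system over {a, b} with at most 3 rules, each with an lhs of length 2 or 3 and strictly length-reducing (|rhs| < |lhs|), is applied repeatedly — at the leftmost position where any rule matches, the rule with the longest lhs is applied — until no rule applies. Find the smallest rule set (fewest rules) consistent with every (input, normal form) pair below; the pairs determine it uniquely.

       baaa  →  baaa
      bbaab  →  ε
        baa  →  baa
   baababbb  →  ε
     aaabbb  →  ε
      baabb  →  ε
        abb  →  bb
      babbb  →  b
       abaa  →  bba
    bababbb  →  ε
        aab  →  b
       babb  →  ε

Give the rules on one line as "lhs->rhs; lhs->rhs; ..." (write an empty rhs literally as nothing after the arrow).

  | baaa
  | bbaab => bbab => bbb => ε
  | baa
  | baababbb => babbbbb => bbbbbb => bbb => ε

ab->b; aba->bb; bbb->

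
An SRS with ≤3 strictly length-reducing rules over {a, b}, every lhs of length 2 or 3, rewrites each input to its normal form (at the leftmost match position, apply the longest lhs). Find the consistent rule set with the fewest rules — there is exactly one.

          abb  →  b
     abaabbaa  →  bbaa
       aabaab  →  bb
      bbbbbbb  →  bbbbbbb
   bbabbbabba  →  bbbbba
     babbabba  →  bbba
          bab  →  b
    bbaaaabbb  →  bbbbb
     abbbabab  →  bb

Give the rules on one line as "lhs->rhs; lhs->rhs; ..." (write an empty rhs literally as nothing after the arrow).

aab->b; ab->

  | abb => b
  | abaabbaa => aabbaa => bbaa
  | aabaab => baab => bb
  | bbbbbbb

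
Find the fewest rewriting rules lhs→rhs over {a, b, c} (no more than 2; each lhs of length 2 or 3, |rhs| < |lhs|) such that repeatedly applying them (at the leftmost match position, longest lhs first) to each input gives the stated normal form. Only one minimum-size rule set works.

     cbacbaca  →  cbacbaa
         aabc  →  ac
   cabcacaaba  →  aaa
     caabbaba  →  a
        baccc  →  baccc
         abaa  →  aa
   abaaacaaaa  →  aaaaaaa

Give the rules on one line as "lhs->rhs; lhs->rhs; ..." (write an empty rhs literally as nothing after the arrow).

ab->; ca->a

  | cbacbaca => cbacbaa
  | aabc => ac
  | cabcacaaba => abcacaaba => cacaaba => acaaba => aaaba => aaa
  | caabbaba => aabbaba => ababa => aba => a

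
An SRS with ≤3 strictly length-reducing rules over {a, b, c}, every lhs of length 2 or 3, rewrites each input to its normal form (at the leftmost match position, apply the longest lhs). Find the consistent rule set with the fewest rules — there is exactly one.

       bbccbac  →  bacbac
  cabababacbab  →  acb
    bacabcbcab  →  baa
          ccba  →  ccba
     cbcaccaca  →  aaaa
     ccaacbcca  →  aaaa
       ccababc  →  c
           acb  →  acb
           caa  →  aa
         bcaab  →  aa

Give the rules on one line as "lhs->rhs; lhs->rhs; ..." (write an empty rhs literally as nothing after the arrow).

ab->; bc->a; ca->a

  | bbccbac => bacbac
  | cabababacbab => abababacbab => ababacbab => abacbab => acbab => acb
  | bacabcbcab => baabcbcab => bacbcab => bacaab => baaab => baa
  | ccba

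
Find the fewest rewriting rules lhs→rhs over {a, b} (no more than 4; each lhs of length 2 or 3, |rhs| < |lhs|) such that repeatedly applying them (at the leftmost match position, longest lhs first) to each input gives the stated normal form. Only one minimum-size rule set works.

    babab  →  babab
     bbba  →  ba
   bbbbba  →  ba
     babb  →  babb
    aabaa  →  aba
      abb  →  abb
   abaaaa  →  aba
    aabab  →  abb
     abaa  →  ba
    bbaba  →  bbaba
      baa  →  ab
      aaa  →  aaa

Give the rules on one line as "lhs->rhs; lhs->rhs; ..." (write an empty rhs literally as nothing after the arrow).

  | babab
  | bbba => ba
  | bbbbba => bbba => ba
  | babb

aab->ba; baa->ab; bbb->b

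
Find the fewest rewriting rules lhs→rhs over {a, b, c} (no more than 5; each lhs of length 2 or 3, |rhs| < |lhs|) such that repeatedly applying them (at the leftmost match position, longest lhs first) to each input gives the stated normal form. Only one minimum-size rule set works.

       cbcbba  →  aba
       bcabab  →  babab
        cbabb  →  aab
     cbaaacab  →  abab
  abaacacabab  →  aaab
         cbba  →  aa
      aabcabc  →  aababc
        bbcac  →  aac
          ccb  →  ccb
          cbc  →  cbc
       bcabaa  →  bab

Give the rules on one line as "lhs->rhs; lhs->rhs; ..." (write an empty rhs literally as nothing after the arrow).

baa->b; bb->a; ca->a; cba->ab

  | cbcbba => cbcaa => cbaa => aba
  | bcabab => babab
  | cbabb => abbb => aab
  | cbaaacab => abaacab => abcab => abab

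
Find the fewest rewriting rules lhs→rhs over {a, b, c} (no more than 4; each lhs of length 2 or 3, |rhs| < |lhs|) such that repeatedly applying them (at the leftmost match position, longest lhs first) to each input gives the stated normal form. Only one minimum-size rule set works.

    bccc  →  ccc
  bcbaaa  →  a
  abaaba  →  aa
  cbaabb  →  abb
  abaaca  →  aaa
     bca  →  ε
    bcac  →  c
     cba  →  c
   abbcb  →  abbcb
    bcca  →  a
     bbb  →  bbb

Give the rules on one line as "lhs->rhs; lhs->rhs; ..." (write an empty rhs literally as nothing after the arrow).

  | bccc => ccc
  | bcbaaa => bcaa => baa => a
  | abaaba => aaba => aa
  | cbaabb => cabb => abb

ba->; bcc->cc; ca->a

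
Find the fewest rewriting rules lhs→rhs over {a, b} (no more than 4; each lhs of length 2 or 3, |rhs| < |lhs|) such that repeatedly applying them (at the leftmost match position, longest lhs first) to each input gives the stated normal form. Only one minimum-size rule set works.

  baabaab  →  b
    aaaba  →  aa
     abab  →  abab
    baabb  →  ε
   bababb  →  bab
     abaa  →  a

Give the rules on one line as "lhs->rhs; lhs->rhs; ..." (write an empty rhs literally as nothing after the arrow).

  | baabaab => baab => b
  | aaaba => aa
  | abab
  | baabb => bb => ε

aab->; abb->; baa->; bb->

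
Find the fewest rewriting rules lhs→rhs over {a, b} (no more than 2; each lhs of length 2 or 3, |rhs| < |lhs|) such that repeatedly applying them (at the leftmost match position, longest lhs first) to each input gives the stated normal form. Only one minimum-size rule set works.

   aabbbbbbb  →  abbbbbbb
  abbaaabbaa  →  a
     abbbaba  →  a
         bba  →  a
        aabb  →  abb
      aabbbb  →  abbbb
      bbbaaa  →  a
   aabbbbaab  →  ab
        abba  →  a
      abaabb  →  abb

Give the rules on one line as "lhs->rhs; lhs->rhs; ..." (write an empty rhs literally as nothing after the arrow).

aa->a; ba->a

  | aabbbbbbb => abbbbbbb
  | abbaaabbaa => abaaabbaa => aaaabbaa => aaabbaa => aabbaa => abbaa => abaa => aaa => aa => a
  | abbbaba => abbaba => ababa => aaba => aba => aa => a
  | bba => ba => a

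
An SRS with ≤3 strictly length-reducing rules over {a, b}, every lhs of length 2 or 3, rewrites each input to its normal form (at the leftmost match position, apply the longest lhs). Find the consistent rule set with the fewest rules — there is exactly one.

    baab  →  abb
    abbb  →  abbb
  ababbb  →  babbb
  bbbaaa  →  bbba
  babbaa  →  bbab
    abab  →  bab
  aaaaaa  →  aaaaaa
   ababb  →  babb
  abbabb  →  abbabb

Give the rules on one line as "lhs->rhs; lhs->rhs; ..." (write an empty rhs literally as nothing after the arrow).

  | baab => abb
  | abbb
  | ababbb => babbb
  | bbbaaa => bbaba => bbba

aba->ba; baa->ab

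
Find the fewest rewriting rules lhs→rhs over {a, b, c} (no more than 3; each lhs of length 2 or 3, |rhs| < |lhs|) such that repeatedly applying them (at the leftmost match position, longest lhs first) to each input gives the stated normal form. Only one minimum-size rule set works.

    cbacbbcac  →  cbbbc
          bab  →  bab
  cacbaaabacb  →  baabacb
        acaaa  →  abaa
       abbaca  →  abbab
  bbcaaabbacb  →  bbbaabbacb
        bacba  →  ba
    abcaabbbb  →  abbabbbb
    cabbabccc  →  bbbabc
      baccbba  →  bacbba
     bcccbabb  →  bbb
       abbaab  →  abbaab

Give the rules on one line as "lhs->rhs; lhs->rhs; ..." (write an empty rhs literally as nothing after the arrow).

  | cbacbbcac => cbbcac => cbbbc
  | bab
  | cacbaaabacb => bcbaaabacb => baabacb
  | acaaa => abaa

ca->b; cba->; cc->c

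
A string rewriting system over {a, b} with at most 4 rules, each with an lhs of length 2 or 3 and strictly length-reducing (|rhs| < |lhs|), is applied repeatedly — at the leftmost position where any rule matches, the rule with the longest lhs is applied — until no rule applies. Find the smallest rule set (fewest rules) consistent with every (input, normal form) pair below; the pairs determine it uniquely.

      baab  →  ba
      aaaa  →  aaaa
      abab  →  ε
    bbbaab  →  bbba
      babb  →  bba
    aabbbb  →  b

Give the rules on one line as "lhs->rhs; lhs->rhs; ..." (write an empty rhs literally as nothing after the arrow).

aab->a; ab->; abb->ba

  | baab => ba
  | aaaa
  | abab => ab => ε
  | bbbaab => bbba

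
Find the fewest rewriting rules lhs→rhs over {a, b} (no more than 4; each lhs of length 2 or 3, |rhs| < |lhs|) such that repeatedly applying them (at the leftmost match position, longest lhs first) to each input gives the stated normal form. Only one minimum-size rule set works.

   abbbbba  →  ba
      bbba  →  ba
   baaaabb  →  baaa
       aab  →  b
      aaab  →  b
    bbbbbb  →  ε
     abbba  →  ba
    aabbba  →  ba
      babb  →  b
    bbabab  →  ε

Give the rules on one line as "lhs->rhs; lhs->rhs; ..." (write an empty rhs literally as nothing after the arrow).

  | abbbbba => bbba => ba
  | bbba => ba
  | baaaabb => baaa
  | aab => ab => b

ab->b; abb->; bb->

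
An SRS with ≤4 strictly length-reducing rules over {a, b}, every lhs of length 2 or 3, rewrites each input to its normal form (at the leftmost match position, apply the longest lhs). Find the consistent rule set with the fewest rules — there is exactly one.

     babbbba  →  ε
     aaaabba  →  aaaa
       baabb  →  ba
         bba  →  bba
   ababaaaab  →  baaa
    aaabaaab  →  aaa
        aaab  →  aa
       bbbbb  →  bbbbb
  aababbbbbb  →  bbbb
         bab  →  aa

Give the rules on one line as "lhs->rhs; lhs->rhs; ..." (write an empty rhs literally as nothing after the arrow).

ab->; aba->; abb->; bab->aa

  | babbbba => aabbba => aba => ε
  | aaaabba => aaaa
  | baabb => ba
  | bba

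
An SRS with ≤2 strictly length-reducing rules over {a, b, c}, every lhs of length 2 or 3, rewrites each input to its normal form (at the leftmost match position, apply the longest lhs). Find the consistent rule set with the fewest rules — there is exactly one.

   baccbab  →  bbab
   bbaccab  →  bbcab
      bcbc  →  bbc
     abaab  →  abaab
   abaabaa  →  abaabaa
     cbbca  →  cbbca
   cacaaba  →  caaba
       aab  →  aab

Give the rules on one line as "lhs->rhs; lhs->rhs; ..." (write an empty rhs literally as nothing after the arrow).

  | baccbab => bcbab => bbab
  | bbaccab => bbcab
  | bcbc => bbc
  | abaab

ac->; bcb->bb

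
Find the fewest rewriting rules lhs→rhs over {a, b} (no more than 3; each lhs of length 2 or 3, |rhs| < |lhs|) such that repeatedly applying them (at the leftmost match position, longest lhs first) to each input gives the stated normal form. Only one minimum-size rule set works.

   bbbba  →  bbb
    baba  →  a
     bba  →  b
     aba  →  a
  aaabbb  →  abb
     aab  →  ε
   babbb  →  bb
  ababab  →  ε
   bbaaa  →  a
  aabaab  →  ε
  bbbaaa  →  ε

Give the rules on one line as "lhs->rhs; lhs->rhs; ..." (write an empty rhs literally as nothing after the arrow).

aab->; ba->; bab->

  | bbbba => bbb
  | baba => a
  | bba => b
  | aba => a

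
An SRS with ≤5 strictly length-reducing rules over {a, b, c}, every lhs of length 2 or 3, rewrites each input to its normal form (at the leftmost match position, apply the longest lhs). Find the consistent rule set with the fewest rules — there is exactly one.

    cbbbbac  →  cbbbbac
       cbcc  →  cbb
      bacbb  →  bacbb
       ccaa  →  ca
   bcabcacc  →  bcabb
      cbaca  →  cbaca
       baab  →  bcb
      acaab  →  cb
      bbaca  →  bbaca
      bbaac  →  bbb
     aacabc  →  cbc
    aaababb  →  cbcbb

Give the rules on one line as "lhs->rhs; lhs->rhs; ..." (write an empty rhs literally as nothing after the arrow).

aa->c; aba->bc; bcc->bb; cc->a

  | cbbbbac
  | cbcc => cbb
  | bacbb
  | ccaa => aaa => ca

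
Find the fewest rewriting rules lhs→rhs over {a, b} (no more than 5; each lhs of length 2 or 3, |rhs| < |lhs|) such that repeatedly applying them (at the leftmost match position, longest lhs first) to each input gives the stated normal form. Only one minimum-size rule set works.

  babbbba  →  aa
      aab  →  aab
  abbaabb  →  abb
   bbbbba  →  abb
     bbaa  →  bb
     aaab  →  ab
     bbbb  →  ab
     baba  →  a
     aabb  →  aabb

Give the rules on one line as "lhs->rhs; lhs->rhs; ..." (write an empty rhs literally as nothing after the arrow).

  | babbbba => bbba => aa
  | aab
  | abbaabb => abbabb => abb
  | bbbbba => abba => abb

aaa->a; ba->b; bab->; bbb->a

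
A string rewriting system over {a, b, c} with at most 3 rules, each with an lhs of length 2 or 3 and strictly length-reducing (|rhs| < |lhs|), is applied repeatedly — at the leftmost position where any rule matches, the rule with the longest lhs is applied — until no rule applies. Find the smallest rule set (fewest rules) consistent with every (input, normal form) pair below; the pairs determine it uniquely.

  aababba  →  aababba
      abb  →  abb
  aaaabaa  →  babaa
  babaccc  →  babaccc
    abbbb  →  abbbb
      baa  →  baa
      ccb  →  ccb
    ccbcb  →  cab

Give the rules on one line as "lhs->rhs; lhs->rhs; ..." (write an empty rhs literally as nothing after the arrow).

aaa->b; cbc->a

  | aababba
  | abb
  | aaaabaa => babaa
  | babaccc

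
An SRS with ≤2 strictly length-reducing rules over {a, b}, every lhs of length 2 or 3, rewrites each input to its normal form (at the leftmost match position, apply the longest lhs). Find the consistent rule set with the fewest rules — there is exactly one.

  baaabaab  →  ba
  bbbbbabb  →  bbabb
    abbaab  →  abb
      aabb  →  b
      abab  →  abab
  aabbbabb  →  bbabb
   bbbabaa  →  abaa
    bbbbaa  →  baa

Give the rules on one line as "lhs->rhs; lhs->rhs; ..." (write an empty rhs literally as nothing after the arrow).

  | baaabaab => baaab => ba
  | bbbbbabb => bbabb
  | abbaab => abb
  | aabb => b

aab->; bbb->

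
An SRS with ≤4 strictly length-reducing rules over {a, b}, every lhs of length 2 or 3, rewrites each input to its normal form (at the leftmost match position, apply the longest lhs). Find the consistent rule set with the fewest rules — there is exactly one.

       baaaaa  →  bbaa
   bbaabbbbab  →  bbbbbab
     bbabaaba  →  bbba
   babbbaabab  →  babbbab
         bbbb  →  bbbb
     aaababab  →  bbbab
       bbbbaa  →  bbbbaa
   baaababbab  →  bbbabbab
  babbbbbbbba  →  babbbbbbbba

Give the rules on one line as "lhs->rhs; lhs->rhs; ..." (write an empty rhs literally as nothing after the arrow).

  | baaaaa => bbaa
  | bbaabbbbab => bbbbbab
  | bbabaaba => bbbaaba => bbba
  | babbbaabab => babbbab

aaa->b; aab->; aba->ba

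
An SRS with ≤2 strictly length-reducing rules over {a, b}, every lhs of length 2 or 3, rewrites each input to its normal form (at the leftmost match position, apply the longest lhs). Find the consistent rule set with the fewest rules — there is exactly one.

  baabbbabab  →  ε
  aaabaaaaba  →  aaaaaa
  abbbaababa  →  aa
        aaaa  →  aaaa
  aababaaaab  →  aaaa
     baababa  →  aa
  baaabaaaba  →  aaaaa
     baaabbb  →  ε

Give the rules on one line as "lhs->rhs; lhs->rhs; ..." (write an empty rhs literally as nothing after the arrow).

  | baabbbabab => aabbbabab => abbabab => babab => abab => ab => ε
  | aaabaaaaba => aaaaaaba => aaaaaa
  | abbbaababa => bbaababa => baababa => aababa => aaba => aa
  | aaaa

ab->; ba->a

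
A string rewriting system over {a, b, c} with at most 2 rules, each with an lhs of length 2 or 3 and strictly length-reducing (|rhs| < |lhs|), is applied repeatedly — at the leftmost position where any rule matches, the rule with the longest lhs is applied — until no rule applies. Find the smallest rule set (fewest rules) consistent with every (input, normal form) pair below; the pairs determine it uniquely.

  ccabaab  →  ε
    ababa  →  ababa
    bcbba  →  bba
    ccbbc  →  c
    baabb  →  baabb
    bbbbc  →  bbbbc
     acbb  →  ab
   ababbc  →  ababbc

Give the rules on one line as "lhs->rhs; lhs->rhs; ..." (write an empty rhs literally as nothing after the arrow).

  | ccabaab => ccbaab => caab => cab => cb => ε
  | ababa
  | bcbba => bba
  | ccbbc => cbc => c

ca->c; cb->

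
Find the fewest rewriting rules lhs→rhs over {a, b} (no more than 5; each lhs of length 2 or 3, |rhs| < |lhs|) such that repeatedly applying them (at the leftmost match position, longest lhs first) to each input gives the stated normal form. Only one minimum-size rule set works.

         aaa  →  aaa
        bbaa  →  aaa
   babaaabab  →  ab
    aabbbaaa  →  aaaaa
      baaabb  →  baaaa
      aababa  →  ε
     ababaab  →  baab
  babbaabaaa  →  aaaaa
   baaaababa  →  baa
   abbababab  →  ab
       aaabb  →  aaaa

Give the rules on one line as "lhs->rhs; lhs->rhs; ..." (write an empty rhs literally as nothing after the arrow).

aba->; bab->ab; bb->a; bbb->

  | aaa
  | bbaa => aaa
  | babaaabab => abaaabab => aabab => ab
  | aabbbaaa => aaaaa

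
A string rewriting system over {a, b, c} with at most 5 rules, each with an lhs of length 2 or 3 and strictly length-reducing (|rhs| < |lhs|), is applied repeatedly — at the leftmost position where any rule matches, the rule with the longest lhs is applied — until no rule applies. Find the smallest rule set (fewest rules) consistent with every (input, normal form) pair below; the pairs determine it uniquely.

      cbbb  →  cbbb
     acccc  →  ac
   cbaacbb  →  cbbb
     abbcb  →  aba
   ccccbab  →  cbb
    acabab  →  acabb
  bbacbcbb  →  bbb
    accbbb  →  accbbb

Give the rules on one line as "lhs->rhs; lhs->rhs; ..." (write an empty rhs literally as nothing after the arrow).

  | cbbb
  | acccc => ac
  | cbaacbb => cbabb => cbbb
  | abbcb => aba

acb->b; bab->bb; bcb->a; ccc->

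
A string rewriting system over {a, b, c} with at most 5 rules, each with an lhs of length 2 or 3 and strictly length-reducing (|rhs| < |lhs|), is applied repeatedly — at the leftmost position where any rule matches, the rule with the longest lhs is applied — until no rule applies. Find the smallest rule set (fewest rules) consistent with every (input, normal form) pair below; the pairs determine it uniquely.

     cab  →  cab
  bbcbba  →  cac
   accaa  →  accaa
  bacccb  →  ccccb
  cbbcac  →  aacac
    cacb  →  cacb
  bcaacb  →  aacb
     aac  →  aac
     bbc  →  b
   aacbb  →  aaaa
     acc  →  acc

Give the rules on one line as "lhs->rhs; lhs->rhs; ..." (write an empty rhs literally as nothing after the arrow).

ba->c; bc->; bcb->aa; cbb->aa

  | cab
  | bbcbba => baaba => caba => cac
  | accaa
  | bacccb => ccccb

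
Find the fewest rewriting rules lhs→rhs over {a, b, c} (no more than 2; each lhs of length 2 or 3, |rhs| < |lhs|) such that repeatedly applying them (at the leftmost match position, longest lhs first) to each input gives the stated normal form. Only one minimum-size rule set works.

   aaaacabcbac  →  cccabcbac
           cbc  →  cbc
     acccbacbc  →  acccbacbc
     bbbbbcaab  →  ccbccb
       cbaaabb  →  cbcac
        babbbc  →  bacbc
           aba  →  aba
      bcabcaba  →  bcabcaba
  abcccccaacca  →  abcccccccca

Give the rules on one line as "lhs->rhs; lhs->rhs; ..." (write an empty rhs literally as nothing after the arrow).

aa->c; bb->c

  | aaaacabcbac => caacabcbac => cccabcbac
  | cbc
  | acccbacbc
  | bbbbbcaab => cbbbcaab => ccbcaab => ccbccb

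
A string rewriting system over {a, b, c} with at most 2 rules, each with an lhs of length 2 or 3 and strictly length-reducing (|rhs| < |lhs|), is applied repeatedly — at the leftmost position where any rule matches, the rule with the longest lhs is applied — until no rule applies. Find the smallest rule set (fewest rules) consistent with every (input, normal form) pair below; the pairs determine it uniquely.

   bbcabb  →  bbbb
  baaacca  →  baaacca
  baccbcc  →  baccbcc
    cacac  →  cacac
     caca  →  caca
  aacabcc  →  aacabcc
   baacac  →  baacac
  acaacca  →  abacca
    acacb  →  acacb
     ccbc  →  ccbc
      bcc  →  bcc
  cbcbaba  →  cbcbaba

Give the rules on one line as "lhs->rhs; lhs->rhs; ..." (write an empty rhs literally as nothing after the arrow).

bca->b; caa->ba

  | bbcabb => bbbb
  | baaacca
  | baccbcc
  | cacac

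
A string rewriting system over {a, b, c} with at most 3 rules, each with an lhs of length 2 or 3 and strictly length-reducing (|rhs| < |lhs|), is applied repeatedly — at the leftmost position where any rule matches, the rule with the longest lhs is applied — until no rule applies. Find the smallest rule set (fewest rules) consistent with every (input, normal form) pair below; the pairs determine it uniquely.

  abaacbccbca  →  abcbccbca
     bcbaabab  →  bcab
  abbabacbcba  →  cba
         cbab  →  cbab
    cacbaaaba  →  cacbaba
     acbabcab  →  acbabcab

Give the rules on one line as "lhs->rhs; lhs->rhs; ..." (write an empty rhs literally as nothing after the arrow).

  | abaacbccbca => abcbccbca
  | bcbaabab => bcbbab => bcab
  | abbabacbcba => aabacbcba => bacbcba => bbcba => cba
  | cbab

aa->; bac->b; bb->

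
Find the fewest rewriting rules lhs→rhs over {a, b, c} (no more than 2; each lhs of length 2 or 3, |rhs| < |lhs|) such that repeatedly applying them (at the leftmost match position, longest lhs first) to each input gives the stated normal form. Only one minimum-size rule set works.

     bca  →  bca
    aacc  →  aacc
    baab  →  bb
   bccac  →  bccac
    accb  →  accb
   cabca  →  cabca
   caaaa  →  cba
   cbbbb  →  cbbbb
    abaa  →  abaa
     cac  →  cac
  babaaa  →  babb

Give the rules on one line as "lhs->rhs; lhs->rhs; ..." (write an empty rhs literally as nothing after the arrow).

  | bca
  | aacc
  | baab => bb
  | bccac

aaa->b; aab->b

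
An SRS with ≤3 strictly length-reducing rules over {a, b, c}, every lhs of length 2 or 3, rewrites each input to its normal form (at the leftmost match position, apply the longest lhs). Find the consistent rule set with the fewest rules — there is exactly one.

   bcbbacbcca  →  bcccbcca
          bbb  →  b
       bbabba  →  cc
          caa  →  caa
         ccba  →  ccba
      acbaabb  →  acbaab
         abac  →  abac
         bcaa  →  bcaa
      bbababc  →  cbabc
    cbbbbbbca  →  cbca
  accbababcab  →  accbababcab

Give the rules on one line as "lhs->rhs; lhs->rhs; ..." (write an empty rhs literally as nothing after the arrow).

  | bcbbacbcca => bcccbcca
  | bbb => bb => b
  | bbabba => cbba => cc
  | caa

bb->b; bba->c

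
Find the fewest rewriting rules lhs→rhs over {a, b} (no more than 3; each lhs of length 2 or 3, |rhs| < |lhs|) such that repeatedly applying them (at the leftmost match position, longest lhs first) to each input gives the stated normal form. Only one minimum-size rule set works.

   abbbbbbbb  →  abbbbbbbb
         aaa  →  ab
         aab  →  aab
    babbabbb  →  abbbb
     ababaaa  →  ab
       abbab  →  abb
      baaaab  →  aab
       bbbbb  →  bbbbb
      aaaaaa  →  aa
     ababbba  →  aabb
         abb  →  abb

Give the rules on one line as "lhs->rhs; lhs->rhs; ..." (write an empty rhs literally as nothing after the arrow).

  | abbbbbbbb
  | aaa => ab
  | aab
  | babbabbb => abbabbb => abbbb

aaa->ab; ba->a; bba->b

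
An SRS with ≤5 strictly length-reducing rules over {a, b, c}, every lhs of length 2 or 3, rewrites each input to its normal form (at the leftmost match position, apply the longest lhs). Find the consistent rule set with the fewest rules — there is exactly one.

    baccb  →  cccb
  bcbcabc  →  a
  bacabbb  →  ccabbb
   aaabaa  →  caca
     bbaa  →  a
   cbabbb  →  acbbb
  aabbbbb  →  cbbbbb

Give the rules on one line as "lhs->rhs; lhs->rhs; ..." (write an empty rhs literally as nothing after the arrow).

  | baccb => cccb
  | bcbcabc => bcabc => abc => a
  | bacabbb => ccabbb
  | aaabaa => cabaa => caca

aa->c; ba->c; bc->; cba->ac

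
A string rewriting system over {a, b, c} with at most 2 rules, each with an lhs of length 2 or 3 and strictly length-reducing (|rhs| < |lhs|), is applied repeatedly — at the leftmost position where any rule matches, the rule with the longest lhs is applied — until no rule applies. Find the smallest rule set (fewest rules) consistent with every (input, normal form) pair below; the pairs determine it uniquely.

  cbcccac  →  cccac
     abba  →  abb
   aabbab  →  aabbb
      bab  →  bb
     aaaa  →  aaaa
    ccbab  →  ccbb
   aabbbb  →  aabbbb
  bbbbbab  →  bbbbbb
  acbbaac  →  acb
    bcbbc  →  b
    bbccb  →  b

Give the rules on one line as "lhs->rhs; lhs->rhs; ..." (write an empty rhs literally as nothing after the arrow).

  | cbcccac => cccac
  | abba => abb
  | aabbab => aabbb
  | bab => bb

ba->b; bc->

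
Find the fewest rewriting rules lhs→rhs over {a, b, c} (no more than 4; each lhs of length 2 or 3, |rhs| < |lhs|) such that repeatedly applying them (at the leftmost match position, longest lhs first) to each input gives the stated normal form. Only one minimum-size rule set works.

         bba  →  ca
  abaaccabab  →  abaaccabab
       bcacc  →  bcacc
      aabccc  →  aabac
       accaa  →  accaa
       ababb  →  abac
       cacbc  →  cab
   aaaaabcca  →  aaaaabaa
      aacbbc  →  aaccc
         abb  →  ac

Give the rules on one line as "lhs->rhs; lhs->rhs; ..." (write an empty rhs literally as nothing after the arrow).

bb->c; bcc->ba; cbc->b

  | bba => ca
  | abaaccabab
  | bcacc
  | aabccc => aabac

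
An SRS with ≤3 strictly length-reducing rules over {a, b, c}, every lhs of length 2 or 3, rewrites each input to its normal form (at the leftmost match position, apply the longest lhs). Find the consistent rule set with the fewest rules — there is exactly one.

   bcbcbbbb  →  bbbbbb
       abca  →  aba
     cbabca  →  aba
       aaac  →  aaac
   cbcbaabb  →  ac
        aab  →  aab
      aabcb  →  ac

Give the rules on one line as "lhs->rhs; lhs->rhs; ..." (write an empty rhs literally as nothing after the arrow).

  | bcbcbbbb => bbcbbbb => bbbbbb
  | abca => aba
  | cbabca => abca => aba
  | aaac

abb->c; bc->b; cb->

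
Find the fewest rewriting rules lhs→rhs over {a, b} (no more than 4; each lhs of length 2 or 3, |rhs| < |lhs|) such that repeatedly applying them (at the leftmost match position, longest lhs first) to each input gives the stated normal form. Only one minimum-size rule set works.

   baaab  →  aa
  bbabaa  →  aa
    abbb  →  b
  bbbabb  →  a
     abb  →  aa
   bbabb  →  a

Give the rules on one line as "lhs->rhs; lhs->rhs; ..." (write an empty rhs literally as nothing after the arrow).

  | baaab => aaab => abb => aa
  | bbabaa => aabaa => baa => aa
  | abbb => aab => b
  | bbbabb => ababb => aabb => bb => a

aaa->ab; aab->b; ba->a; bb->a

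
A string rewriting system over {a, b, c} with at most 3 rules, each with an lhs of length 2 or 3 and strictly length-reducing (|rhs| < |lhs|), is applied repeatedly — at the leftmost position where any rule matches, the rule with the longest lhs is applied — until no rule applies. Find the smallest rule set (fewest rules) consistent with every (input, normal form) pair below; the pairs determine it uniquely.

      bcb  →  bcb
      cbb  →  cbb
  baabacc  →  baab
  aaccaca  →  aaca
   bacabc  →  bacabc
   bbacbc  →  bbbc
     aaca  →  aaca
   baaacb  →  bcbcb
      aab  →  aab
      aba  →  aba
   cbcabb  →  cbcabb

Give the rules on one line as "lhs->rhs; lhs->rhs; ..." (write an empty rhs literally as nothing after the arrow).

  | bcb
  | cbb
  | baabacc => baab
  | aaccaca => aaca

aaa->cb; acb->b; acc->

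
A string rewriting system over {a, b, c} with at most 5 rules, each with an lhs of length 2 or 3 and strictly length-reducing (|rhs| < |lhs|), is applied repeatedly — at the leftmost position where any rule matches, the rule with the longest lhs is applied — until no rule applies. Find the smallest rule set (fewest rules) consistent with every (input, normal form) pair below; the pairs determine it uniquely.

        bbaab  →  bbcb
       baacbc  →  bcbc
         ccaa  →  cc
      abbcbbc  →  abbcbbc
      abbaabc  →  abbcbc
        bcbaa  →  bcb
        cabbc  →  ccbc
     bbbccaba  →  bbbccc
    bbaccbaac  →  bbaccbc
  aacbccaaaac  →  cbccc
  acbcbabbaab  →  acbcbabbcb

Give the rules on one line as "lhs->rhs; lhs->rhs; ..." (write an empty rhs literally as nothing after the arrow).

aa->; aab->cb; ca->c; cab->cc

  | bbaab => bbcb
  | baacbc => bcbc
  | ccaa => cca => cc
  | abbcbbc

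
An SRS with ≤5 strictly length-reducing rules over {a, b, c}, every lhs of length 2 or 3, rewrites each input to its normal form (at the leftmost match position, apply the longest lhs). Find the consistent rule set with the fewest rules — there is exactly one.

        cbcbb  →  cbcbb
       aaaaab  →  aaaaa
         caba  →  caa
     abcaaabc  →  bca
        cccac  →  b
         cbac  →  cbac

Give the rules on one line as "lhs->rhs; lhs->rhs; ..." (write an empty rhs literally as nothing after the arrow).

aac->ca; ab->a; aca->b; ccc->aa

  | cbcbb
  | aaaaab => aaaaa
  | caba => caa
  | abcaaabc => acaaabc => baabc => baac => bca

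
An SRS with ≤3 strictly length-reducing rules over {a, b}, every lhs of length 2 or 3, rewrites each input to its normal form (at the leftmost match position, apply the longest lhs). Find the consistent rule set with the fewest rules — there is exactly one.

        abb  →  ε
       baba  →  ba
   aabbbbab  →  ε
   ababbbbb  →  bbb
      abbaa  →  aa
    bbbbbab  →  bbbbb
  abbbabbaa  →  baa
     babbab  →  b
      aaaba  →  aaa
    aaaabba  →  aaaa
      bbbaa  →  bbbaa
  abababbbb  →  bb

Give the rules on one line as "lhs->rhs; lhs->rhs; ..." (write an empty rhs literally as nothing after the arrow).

  | abb => ε
  | baba => ba
  | aabbbbab => abbab => ab => ε
  | ababbbbb => abbbbb => bbb

ab->; abb->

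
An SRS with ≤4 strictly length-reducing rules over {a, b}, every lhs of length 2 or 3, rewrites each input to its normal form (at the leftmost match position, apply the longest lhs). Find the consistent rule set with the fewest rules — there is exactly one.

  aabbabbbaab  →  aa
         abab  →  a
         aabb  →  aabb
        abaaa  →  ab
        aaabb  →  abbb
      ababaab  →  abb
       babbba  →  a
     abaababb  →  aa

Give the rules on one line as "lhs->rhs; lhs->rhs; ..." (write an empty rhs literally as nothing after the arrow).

  | aabbabbbaab => aabbbaab => aabab => aaba => aa
  | abab => aba => a
  | aabb
  | abaaa => aaa => ab

aaa->ab; ba->; bab->ba; bba->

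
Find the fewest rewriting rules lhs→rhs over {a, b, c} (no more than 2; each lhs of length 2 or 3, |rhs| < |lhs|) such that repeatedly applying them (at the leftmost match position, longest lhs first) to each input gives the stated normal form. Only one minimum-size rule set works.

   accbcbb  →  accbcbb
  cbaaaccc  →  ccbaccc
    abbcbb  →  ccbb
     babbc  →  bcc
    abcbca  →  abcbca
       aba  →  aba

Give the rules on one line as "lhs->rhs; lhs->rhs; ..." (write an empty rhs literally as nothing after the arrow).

abb->c; baa->cb

  | accbcbb
  | cbaaaccc => ccbaccc
  | abbcbb => ccbb
  | babbc => bcc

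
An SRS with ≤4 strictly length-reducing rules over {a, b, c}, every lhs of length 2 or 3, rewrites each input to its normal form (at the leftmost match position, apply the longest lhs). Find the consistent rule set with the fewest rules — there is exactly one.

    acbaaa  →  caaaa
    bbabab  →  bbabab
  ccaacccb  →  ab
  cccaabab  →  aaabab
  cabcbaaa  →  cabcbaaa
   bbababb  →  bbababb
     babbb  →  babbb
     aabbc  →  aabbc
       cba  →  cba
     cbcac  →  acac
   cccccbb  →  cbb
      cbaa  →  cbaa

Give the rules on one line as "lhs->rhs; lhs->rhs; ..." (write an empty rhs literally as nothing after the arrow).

  | acbaaa => caaaa
  | bbabab
  | ccaacccb => ccaccb => cccb => ab
  | cccaabab => aaabab

acb->ca; acc->c; cbc->ac; ccc->a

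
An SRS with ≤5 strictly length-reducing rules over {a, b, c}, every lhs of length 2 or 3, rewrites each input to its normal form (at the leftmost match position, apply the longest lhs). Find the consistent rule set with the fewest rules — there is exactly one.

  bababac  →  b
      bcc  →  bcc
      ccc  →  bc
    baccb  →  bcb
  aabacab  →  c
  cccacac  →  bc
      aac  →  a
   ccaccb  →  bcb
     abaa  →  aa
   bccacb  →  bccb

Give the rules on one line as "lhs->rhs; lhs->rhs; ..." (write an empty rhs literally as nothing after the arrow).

aab->c; ab->; ac->; ccc->bc

  | bababac => babac => bac => b
  | bcc
  | ccc => bc
  | baccb => bcb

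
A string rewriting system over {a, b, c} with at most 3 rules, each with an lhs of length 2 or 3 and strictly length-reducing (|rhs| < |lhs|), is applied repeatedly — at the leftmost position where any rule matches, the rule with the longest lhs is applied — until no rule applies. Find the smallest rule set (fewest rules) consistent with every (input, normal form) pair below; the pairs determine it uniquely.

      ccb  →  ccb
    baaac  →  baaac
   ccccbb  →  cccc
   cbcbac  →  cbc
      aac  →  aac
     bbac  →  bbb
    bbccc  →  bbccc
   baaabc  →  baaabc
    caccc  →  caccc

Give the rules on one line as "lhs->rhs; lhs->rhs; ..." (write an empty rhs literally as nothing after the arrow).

bac->bb; cbb->c

  | ccb
  | baaac
  | ccccbb => cccc
  | cbcbac => cbcbb => cbc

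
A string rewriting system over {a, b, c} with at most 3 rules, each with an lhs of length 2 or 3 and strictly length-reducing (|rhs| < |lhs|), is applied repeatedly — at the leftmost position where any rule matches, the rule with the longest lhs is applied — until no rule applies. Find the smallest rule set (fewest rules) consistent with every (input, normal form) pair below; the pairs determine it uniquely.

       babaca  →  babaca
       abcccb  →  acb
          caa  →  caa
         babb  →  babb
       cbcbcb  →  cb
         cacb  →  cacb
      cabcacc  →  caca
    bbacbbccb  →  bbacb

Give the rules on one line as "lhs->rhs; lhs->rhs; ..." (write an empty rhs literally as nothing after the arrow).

bc->c; cc->

  | babaca
  | abcccb => acccb => acb
  | caa
  | babb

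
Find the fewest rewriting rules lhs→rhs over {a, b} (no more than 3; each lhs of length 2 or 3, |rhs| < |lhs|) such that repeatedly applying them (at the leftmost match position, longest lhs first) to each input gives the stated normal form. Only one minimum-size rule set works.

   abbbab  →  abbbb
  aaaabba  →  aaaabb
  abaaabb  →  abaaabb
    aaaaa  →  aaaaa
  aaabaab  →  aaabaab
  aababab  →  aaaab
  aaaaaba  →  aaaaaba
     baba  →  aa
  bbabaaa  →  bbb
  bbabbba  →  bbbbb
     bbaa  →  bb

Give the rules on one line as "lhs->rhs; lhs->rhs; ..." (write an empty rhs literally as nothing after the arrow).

bab->a; bba->bb

  | abbbab => abbbb
  | aaaabba => aaaabb
  | abaaabb
  | aaaaa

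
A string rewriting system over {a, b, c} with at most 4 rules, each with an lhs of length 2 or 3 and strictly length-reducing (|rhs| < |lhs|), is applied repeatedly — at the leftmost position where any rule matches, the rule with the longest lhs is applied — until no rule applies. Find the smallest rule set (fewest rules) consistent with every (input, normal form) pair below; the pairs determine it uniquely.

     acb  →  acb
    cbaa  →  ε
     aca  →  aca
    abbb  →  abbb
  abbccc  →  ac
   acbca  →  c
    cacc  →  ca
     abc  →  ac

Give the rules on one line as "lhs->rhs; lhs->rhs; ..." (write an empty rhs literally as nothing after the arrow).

aa->c; bc->c; cc->

  | acb
  | cbaa => cbc => cc => ε
  | aca
  | abbb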